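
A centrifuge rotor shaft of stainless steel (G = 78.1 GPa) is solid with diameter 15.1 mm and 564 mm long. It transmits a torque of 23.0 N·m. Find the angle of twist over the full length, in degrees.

J = πd⁴/32 = π(0.0151)⁴/32 = 5.104×10^-9 m⁴.
θ = T·L/(G·J) = 23.00 × 0.564 / (78.1×10⁹ × 5.104×10^-9) = 0.03254 rad.

1.86°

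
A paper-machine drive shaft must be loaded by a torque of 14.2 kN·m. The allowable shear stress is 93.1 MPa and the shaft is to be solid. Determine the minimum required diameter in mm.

For a solid shaft τ_max = 16T/(πd³), so d = (16T/(π τ_allow))^(1/3) = (16·14200/(π·9.31×10^7))^(1/3) = 0.09193 m.

91.9 mm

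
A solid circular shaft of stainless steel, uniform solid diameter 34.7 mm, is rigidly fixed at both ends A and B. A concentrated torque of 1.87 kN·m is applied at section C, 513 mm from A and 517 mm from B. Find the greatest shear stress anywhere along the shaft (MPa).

114 MPa

With uniform GJ and both ends fixed, compatibility θ_AC = θ_CB gives T_A·a = T_B·b, together with T_A + T_B = T₀.
T_A = T₀·b/(a+b) = 1870·517/1030 = 938.6 N·m; T_B = 931.4 N·m.
τ in each portion: τ_AC = 1.14×10^8 Pa, τ_CB = 1.14×10^8 Pa; maximum is in AC.
τ_max = T_AC·r/J = 938.6·0.0174/1.42×10^-7 = 1.144×10^8 Pa.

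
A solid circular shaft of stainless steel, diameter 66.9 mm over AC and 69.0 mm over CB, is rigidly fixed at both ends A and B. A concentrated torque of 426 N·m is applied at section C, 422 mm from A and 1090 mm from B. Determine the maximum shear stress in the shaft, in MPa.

5.04 MPa

Compatibility: T_A·a/J_AC = T_B·b/J_CB with T_A + T_B = T₀.
J_AC = 1.97×10^-6 m⁴, J_CB = 2.23×10^-6 m⁴, so T_A = T₀·(J_AC/a)/((J_AC/a)+(J_CB/b)) = 296.2 N·m, T_B = 129.8 N·m.
τ in each portion: τ_AC = 5.04×10^6 Pa, τ_CB = 2.01×10^6 Pa; maximum is in AC.
τ_max = T_AC·r/J = 296.2·0.0335/1.97×10^-6 = 5.039×10^6 Pa.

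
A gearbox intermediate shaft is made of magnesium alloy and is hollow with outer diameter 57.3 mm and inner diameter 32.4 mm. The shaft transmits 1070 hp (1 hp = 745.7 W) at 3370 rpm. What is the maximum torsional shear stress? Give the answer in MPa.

ω = 2π·3370/60 = 352.9 rad/s, so T = P/ω = 1070×745.7 / 352.9 = 2261 N·m.
J = π(d_o⁴ − d_i⁴)/32 = π(0.0573⁴ − 0.0324⁴)/32 = 9.501×10^-7 m⁴.
τ_max = T·r/J = 2261 × 0.0286 / 9.501×10^-7 = 6.818×10^7 Pa.

68.2 MPa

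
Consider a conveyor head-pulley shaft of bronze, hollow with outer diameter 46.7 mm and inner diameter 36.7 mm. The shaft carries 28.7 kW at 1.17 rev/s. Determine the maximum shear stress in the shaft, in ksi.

ω = 2π·1.17 = 7.351 rad/s, so T = P/ω = 28.7×10³ / 7.351 = 3904 N·m.
J = π(d_o⁴ − d_i⁴)/32 = π(0.0467⁴ − 0.0367⁴)/32 = 2.888×10^-7 m⁴.
τ_max = T·r/J = 3904 × 0.0234 / 2.888×10^-7 = 3.156×10^8 Pa.

45.8 ksi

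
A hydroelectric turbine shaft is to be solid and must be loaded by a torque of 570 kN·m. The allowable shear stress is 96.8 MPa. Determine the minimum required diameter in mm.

311 mm

For a solid shaft τ_max = 16T/(πd³), so d = (16T/(π τ_allow))^(1/3) = (16·570000/(π·9.68×10^7))^(1/3) = 0.3107 m.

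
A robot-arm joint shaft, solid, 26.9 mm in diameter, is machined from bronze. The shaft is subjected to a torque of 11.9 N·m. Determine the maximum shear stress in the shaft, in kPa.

3110 kPa

J = πd⁴/32 = π(0.0269)⁴/32 = 5.141×10^-8 m⁴.
τ_max = T·r/J = 11.90 × 0.0135 / 5.141×10^-8 = 3.114×10^6 Pa.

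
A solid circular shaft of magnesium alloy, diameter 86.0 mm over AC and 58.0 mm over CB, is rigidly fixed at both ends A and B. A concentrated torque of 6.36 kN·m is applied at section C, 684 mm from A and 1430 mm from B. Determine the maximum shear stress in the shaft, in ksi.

6.72 ksi

Compatibility: T_A·a/J_AC = T_B·b/J_CB with T_A + T_B = T₀.
J_AC = 5.37×10^-6 m⁴, J_CB = 1.11×10^-6 m⁴, so T_A = T₀·(J_AC/a)/((J_AC/a)+(J_CB/b)) = 5787 N·m, T_B = 572.7 N·m.
τ in each portion: τ_AC = 4.63×10^7 Pa, τ_CB = 1.49×10^7 Pa; maximum is in AC.
τ_max = T_AC·r/J = 5787·0.0430/5.37×10^-6 = 4.634×10^7 Pa.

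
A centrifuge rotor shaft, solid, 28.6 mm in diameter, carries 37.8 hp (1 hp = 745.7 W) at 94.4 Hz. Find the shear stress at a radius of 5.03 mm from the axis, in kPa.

ω = 2π·94.4 = 593.1 rad/s, so T = P/ω = 37.8×745.7 / 593.1 = 47.52 N·m.
J = πd⁴/32 = π(0.0286)⁴/32 = 6.568×10^-8 m⁴.
Shear stress varies linearly with radius: τ = T·r/J = 47.52 × 0.00503 / 6.568×10^-8 = 3.639×10^6 Pa.

3640 kPa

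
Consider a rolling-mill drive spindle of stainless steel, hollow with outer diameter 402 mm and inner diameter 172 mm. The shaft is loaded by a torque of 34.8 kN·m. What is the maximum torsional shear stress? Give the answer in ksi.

0.409 ksi

J = π(d_o⁴ − d_i⁴)/32 = π(0.402⁴ − 0.172⁴)/32 = 2.478×10^-3 m⁴.
τ_max = T·r/J = 34800 × 0.201 / 2.478×10^-3 = 2.823×10^6 Pa.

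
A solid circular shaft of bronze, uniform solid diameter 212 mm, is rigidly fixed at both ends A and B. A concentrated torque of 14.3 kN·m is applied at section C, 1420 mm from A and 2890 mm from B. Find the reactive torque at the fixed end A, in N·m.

9590 N·m

With uniform GJ and both ends fixed, compatibility θ_AC = θ_CB gives T_A·a = T_B·b, together with T_A + T_B = T₀.
T_A = T₀·b/(a+b) = 14300·2890/4310 = 9589 N·m; T_B = 4711 N·m.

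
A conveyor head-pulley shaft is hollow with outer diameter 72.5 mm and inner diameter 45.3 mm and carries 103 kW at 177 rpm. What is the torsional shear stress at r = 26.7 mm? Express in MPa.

ω = 2π·177/60 = 18.54 rad/s, so T = P/ω = 103×10³ / 18.54 = 5557 N·m.
J = π(d_o⁴ − d_i⁴)/32 = π(0.0725⁴ − 0.0453⁴)/32 = 2.299×10^-6 m⁴.
Shear stress varies linearly with radius: τ = T·r/J = 5557 × 0.0267 / 2.299×10^-6 = 6.454×10^7 Pa.

64.5 MPa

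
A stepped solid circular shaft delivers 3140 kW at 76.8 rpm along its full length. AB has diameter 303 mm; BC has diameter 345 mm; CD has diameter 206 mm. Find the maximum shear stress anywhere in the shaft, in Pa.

ω = 2π·76.8/60 = 8.042 rad/s, so T = P/ω = 3140×10³ / 8.042 = 390400 N·m.
Under the same torque, τ_max = 16T/(πd³) is largest where d is smallest — segment CD (d = 206 mm).
τ_max = 16·390400/(π·(0.206)³) = 2.275×10^8 Pa.

2.27e8 Pa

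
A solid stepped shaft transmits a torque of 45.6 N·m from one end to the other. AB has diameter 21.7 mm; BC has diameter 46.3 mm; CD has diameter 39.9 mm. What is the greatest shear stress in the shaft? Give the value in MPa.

Under the same torque, τ_max = 16T/(πd³) is largest where d is smallest — segment AB (d = 21.7 mm).
τ_max = 16·45.60/(π·(0.0217)³) = 2.273×10^7 Pa.

22.7 MPa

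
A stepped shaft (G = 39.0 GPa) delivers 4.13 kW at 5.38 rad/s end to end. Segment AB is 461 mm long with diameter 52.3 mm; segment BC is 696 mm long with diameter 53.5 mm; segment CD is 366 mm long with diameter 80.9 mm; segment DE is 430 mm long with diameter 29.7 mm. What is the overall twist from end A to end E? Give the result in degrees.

ω = 5.38 rad/s, so T = P/ω = 4.13×10³ / 5.380 = 767.7 N·m.
J_AB = π(0.0523)⁴/32 = 7.35×10^-7 m⁴; J_BC = π(0.0535)⁴/32 = 8.04×10^-7 m⁴; J_CD = π(0.0809)⁴/32 = 4.21×10^-6 m⁴; J_DE = π(0.0297)⁴/32 = 7.64×10^-8 m⁴.
θ = (T/G)·Σ L_i/J_i = (767.7/39.0×10⁹)·(0.461/7.35×10^-7 + 0.696/8.04×10^-7 + 0.366/4.21×10^-6 + 0.430/7.64×10^-8) = 0.1419 rad.

8.13°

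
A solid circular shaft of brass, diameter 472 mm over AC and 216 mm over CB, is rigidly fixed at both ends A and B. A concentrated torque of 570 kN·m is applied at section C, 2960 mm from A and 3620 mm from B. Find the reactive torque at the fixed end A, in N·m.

550000 N·m

Compatibility: T_A·a/J_AC = T_B·b/J_CB with T_A + T_B = T₀.
J_AC = 4.87×10^-3 m⁴, J_CB = 2.14×10^-4 m⁴, so T_A = T₀·(J_AC/a)/((J_AC/a)+(J_CB/b)) = 550300 N·m, T_B = 19730 N·m.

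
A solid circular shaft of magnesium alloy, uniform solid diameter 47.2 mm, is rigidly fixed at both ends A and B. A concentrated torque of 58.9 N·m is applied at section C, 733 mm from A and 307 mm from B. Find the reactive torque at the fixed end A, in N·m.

17.4 N·m

With uniform GJ and both ends fixed, compatibility θ_AC = θ_CB gives T_A·a = T_B·b, together with T_A + T_B = T₀.
T_A = T₀·b/(a+b) = 58.90·307/1040 = 17.39 N·m; T_B = 41.51 N·m.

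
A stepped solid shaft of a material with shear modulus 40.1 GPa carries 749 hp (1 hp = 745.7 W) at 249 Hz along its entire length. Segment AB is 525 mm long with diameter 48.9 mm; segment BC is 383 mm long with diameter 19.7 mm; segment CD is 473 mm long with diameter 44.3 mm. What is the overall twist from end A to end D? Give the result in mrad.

ω = 2π·249 = 1565 rad/s, so T = P/ω = 749×745.7 / 1565 = 357.0 N·m.
J_AB = π(0.0489)⁴/32 = 5.61×10^-7 m⁴; J_BC = π(0.0197)⁴/32 = 1.48×10^-8 m⁴; J_CD = π(0.0443)⁴/32 = 3.78×10^-7 m⁴.
θ = (T/G)·Σ L_i/J_i = (357.0/40.1×10⁹)·(0.525/5.61×10^-7 + 0.383/1.48×10^-8 + 0.473/3.78×10^-7) = 0.2501 rad.

250 mrad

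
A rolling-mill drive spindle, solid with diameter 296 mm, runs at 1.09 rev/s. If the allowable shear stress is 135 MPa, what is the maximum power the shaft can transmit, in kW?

J = πd⁴/32 = π(0.296)⁴/32 = 7.536×10^-4 m⁴.
T_max = τ_allow·J/r = 1.35×10^8 × 7.536×10^-4 / 0.148 = 687400 N·m.
ω = 2π·1.09 = 6.849 rad/s, so P_max = T_max·ω = 4.708×10^6 W.

4710 kW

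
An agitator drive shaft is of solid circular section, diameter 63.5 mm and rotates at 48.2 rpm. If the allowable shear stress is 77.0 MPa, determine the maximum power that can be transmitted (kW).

19.5 kW

J = πd⁴/32 = π(0.0635)⁴/32 = 1.596×10^-6 m⁴.
T_max = τ_allow·J/r = 7.70×10^7 × 1.596×10^-6 / 0.0318 = 3871 N·m.
ω = 2π·48.2/60 = 5.047 rad/s, so P_max = T_max·ω = 1.954×10^4 W.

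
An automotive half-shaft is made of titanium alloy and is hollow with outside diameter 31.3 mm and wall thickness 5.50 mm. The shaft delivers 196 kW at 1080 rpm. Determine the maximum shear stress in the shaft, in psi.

ω = 2π·1080/60 = 113.1 rad/s, so T = P/ω = 196×10³ / 113.1 = 1733 N·m.
J = π(d_o⁴ − d_i⁴)/32 = π(0.0313⁴ − 0.0203⁴)/32 = 7.756×10^-8 m⁴.
τ_max = T·r/J = 1733 × 0.0157 / 7.756×10^-8 = 3.497×10^8 Pa.

50700 psi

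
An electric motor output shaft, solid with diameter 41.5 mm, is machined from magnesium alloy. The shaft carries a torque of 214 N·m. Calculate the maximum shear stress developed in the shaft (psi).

2210 psi

J = πd⁴/32 = π(0.0415)⁴/32 = 2.912×10^-7 m⁴.
τ_max = T·r/J = 214.0 × 0.0208 / 2.912×10^-7 = 1.525×10^7 Pa.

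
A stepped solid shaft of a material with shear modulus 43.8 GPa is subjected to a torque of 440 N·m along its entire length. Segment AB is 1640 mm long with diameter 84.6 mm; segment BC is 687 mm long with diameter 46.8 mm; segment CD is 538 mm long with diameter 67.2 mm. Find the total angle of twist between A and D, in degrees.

J_AB = π(0.0846)⁴/32 = 5.03×10^-6 m⁴; J_BC = π(0.0468)⁴/32 = 4.71×10^-7 m⁴; J_CD = π(0.0672)⁴/32 = 2.00×10^-6 m⁴.
θ = (T/G)·Σ L_i/J_i = (440.0/43.8×10⁹)·(1.64/5.03×10^-6 + 0.687/4.71×10^-7 + 0.538/2.00×10^-6) = 0.02063 rad.

1.18°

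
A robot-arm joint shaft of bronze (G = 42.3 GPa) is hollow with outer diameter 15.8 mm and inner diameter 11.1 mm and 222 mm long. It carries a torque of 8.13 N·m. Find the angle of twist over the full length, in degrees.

J = π(d_o⁴ − d_i⁴)/32 = π(0.0158⁴ − 0.0111⁴)/32 = 4.628×10^-9 m⁴.
θ = T·L/(G·J) = 8.130 × 0.222 / (42.3×10⁹ × 4.628×10^-9) = 9.220×10^-3 rad.

0.528°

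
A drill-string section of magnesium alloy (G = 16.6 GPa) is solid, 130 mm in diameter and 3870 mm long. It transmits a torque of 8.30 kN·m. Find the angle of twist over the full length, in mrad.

J = πd⁴/32 = π(0.130)⁴/32 = 2.804×10^-5 m⁴.
θ = T·L/(G·J) = 8300 × 3.87 / (16.6×10⁹ × 2.804×10^-5) = 0.06901 rad.

69.0 mrad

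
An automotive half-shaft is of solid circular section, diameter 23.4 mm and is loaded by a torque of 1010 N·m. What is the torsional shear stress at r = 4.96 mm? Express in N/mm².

J = πd⁴/32 = π(0.0234)⁴/32 = 2.943×10^-8 m⁴.
Shear stress varies linearly with radius: τ = T·r/J = 1010 × 0.00496 / 2.943×10^-8 = 1.702×10^8 Pa.

170 N/mm²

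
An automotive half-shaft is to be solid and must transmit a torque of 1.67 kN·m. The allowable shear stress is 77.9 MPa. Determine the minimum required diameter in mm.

47.8 mm

For a solid shaft τ_max = 16T/(πd³), so d = (16T/(π τ_allow))^(1/3) = (16·1670/(π·7.79×10^7))^(1/3) = 0.04780 m.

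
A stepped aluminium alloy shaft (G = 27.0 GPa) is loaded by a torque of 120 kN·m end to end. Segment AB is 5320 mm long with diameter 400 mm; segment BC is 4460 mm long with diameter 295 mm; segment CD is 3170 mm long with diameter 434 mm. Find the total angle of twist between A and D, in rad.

0.0401 rad

J_AB = π(0.400)⁴/32 = 2.51×10^-3 m⁴; J_BC = π(0.295)⁴/32 = 7.44×10^-4 m⁴; J_CD = π(0.434)⁴/32 = 3.48×10^-3 m⁴.
θ = (T/G)·Σ L_i/J_i = (120000/27.0×10⁹)·(5.32/2.51×10^-3 + 4.46/7.44×10^-4 + 3.17/3.48×10^-3) = 0.04011 rad.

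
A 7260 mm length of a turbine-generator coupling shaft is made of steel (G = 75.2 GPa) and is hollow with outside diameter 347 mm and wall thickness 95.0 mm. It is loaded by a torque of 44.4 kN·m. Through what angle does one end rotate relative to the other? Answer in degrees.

0.180°

J = π(d_o⁴ − d_i⁴)/32 = π(0.347⁴ − 0.157⁴)/32 = 1.364×10^-3 m⁴.
θ = T·L/(G·J) = 44400 × 7.26 / (75.2×10⁹ × 1.364×10^-3) = 3.143×10^-3 rad.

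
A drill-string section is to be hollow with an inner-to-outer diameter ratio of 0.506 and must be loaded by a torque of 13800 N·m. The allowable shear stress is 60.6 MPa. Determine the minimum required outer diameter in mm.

For a hollow shaft with d_i/d_o = 0.506: τ_max = 16T/(π d_o³ (1−k⁴)), so d_o = [16T/(π τ_allow (1−k⁴))]^(1/3) = [16·13800/(π·6.06×10^7·0.9344)]^(1/3) = 0.1075 m.

107 mm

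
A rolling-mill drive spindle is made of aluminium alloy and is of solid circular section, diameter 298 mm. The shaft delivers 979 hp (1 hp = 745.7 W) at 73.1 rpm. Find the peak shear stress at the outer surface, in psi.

ω = 2π·73.1/60 = 7.655 rad/s, so T = P/ω = 979×745.7 / 7.655 = 95370 N·m.
J = πd⁴/32 = π(0.298)⁴/32 = 7.742×10^-4 m⁴.
τ_max = T·r/J = 95370 × 0.149 / 7.742×10^-4 = 1.835×10^7 Pa.

2660 psi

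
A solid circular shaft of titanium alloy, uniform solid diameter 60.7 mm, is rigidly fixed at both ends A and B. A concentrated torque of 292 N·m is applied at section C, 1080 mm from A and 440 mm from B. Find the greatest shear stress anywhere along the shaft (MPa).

With uniform GJ and both ends fixed, compatibility θ_AC = θ_CB gives T_A·a = T_B·b, together with T_A + T_B = T₀.
T_A = T₀·b/(a+b) = 292.0·440/1520 = 84.53 N·m; T_B = 207.5 N·m.
τ in each portion: τ_AC = 1.92×10^6 Pa, τ_CB = 4.72×10^6 Pa; maximum is in CB.
τ_max = T_CB·r/J = 207.5·0.0304/1.33×10^-6 = 4.725×10^6 Pa.

4.72 MPa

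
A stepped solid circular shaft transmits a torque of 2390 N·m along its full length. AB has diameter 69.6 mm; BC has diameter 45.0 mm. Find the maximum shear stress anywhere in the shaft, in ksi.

19.4 ksi

Under the same torque, τ_max = 16T/(πd³) is largest where d is smallest — segment BC (d = 45.0 mm).
τ_max = 16·2390/(π·(0.0450)³) = 1.336×10^8 Pa.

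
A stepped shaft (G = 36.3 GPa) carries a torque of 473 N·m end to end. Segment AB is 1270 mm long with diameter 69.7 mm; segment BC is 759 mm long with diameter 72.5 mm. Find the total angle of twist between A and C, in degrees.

0.618°

J_AB = π(0.0697)⁴/32 = 2.32×10^-6 m⁴; J_BC = π(0.0725)⁴/32 = 2.71×10^-6 m⁴.
θ = (T/G)·Σ L_i/J_i = (473.0/36.3×10⁹)·(1.27/2.32×10^-6 + 0.759/2.71×10^-6) = 0.01079 rad.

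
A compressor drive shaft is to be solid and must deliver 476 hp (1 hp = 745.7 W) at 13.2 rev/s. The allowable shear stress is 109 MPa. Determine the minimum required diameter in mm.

58.5 mm

ω = 2π·13.2 = 82.94 rad/s, so T = P/ω = 476×745.7 / 82.94 = 4280 N·m.
For a solid shaft τ_max = 16T/(πd³), so d = (16T/(π τ_allow))^(1/3) = (16·4280/(π·1.09×10^8))^(1/3) = 0.05848 m.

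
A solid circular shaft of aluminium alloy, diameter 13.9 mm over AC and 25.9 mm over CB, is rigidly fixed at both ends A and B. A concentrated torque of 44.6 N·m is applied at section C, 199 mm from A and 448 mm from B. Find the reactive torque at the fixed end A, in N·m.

Compatibility: T_A·a/J_AC = T_B·b/J_CB with T_A + T_B = T₀.
J_AC = 3.66×10^-9 m⁴, J_CB = 4.42×10^-8 m⁴, so T_A = T₀·(J_AC/a)/((J_AC/a)+(J_CB/b)) = 7.019 N·m, T_B = 37.58 N·m.

7.02 N·m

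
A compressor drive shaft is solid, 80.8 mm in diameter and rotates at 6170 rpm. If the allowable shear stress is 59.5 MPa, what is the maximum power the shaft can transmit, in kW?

3980 kW

J = πd⁴/32 = π(0.0808)⁴/32 = 4.185×10^-6 m⁴.
T_max = τ_allow·J/r = 5.95×10^7 × 4.185×10^-6 / 0.0404 = 6163 N·m.
ω = 2π·6170/60 = 646.1 rad/s, so P_max = T_max·ω = 3.982×10^6 W.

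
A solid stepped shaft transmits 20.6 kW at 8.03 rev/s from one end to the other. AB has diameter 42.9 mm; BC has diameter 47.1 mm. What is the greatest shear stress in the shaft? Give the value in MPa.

26.3 MPa

ω = 2π·8.03 = 50.45 rad/s, so T = P/ω = 20.6×10³ / 50.45 = 408.3 N·m.
Under the same torque, τ_max = 16T/(πd³) is largest where d is smallest — segment AB (d = 42.9 mm).
τ_max = 16·408.3/(π·(0.0429)³) = 2.634×10^7 Pa.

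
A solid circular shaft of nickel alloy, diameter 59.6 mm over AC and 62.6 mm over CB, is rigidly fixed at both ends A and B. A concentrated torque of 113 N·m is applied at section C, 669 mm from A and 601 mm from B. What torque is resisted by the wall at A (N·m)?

48.0 N·m

Compatibility: T_A·a/J_AC = T_B·b/J_CB with T_A + T_B = T₀.
J_AC = 1.24×10^-6 m⁴, J_CB = 1.51×10^-6 m⁴, so T_A = T₀·(J_AC/a)/((J_AC/a)+(J_CB/b)) = 47.99 N·m, T_B = 65.01 N·m.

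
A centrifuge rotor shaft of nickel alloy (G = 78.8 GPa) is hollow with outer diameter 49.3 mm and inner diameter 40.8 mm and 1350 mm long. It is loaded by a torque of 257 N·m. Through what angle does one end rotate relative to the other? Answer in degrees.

J = π(d_o⁴ − d_i⁴)/32 = π(0.0493⁴ − 0.0408⁴)/32 = 3.079×10^-7 m⁴.
θ = T·L/(G·J) = 257.0 × 1.35 / (78.8×10⁹ × 3.079×10^-7) = 0.01430 rad.

0.819°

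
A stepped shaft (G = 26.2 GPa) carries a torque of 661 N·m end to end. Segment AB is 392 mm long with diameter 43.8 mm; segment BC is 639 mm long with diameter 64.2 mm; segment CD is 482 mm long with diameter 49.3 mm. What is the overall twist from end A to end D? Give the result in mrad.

J_AB = π(0.0438)⁴/32 = 3.61×10^-7 m⁴; J_BC = π(0.0642)⁴/32 = 1.67×10^-6 m⁴; J_CD = π(0.0493)⁴/32 = 5.80×10^-7 m⁴.
θ = (T/G)·Σ L_i/J_i = (661.0/26.2×10⁹)·(0.392/3.61×10^-7 + 0.639/1.67×10^-6 + 0.482/5.80×10^-7) = 0.05801 rad.

58.0 mrad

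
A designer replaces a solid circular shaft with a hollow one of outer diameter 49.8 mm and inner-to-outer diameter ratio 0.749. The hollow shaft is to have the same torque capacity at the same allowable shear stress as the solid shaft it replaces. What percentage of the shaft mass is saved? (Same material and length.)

43.5 %

Equal τ_max and T ⇒ the solid shaft needs d_s³ = d_o³(1−k⁴), so d_s = 49.8·(1−0.749⁴)^(1/3) = 43.91 mm.
Area ratio A_h/A_s = d_o²(1−k²)/d_s² = (1−k²)/(1−k⁴)^(2/3) = 0.5648.
Mass saving = 1 − 0.5648 = 43.5 %.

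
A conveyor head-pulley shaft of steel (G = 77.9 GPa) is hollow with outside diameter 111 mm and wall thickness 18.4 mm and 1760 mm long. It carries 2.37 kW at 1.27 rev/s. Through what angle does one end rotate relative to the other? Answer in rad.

5.63e-4 rad

ω = 2π·1.27 = 7.980 rad/s, so T = P/ω = 2.37×10³ / 7.980 = 297.0 N·m.
J = π(d_o⁴ − d_i⁴)/32 = π(0.111⁴ − 0.0742⁴)/32 = 1.193×10^-5 m⁴.
θ = T·L/(G·J) = 297.0 × 1.76 / (77.9×10⁹ × 1.193×10^-5) = 5.626×10^-4 rad.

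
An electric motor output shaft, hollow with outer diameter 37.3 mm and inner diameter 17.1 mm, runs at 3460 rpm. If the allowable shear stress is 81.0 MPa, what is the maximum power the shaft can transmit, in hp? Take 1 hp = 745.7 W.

383 hp

J = π(d_o⁴ − d_i⁴)/32 = π(0.0373⁴ − 0.0171⁴)/32 = 1.816×10^-7 m⁴.
T_max = τ_allow·J/r = 8.10×10^7 × 1.816×10^-7 / 0.0186 = 788.9 N·m.
ω = 2π·3460/60 = 362.3 rad/s, so P_max = T_max·ω = 2.858×10^5 W.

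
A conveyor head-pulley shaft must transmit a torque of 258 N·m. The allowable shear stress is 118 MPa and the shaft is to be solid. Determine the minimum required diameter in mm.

For a solid shaft τ_max = 16T/(πd³), so d = (16T/(π τ_allow))^(1/3) = (16·258.0/(π·1.18×10^8))^(1/3) = 0.02233 m.

22.3 mm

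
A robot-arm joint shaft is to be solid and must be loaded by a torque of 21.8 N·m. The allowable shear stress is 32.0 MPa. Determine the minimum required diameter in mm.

15.1 mm

For a solid shaft τ_max = 16T/(πd³), so d = (16T/(π τ_allow))^(1/3) = (16·21.80/(π·3.20×10^7))^(1/3) = 0.01514 m.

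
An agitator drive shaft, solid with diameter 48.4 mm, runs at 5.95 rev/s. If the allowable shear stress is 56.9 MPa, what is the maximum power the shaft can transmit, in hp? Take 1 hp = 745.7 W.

63.5 hp

J = πd⁴/32 = π(0.0484)⁴/32 = 5.387×10^-7 m⁴.
T_max = τ_allow·J/r = 5.69×10^7 × 5.387×10^-7 / 0.0242 = 1267 N·m.
ω = 2π·5.95 = 37.38 rad/s, so P_max = T_max·ω = 4.736×10^4 W.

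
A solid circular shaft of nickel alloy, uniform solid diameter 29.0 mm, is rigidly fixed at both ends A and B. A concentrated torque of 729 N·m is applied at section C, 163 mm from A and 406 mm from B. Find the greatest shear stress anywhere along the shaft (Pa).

With uniform GJ and both ends fixed, compatibility θ_AC = θ_CB gives T_A·a = T_B·b, together with T_A + T_B = T₀.
T_A = T₀·b/(a+b) = 729.0·406/569.0 = 520.2 N·m; T_B = 208.8 N·m.
τ in each portion: τ_AC = 1.09×10^8 Pa, τ_CB = 4.36×10^7 Pa; maximum is in AC.
τ_max = T_AC·r/J = 520.2·0.0145/6.94×10^-8 = 1.086×10^8 Pa.

1.09e8 Pa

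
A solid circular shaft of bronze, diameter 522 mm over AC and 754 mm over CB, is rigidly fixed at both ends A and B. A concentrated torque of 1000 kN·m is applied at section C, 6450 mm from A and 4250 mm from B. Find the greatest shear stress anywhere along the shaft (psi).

1500 psi

Compatibility: T_A·a/J_AC = T_B·b/J_CB with T_A + T_B = T₀.
J_AC = 7.29×10^-3 m⁴, J_CB = 0.0317 m⁴, so T_A = T₀·(J_AC/a)/((J_AC/a)+(J_CB/b)) = 131500 N·m, T_B = 868500 N·m.
τ in each portion: τ_AC = 4.71×10^6 Pa, τ_CB = 1.03×10^7 Pa; maximum is in CB.
τ_max = T_CB·r/J = 868500·0.377/0.0317 = 1.032×10^7 Pa.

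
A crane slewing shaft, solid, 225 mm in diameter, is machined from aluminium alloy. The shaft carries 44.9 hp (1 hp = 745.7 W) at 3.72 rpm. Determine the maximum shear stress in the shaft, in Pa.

ω = 2π·3.72/60 = 0.3896 rad/s, so T = P/ω = 44.9×745.7 / 0.3896 = 85950 N·m.
J = πd⁴/32 = π(0.225)⁴/32 = 2.516×10^-4 m⁴.
τ_max = T·r/J = 85950 × 0.113 / 2.516×10^-4 = 3.843×10^7 Pa.

3.84e7 Pa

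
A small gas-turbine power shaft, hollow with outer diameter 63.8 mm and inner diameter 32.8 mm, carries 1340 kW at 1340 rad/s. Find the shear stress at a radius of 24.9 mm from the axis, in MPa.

16.5 MPa

ω = 1340 rad/s, so T = P/ω = 1340×10³ / 1340 = 1000 N·m.
J = π(d_o⁴ − d_i⁴)/32 = π(0.0638⁴ − 0.0328⁴)/32 = 1.513×10^-6 m⁴.
Shear stress varies linearly with radius: τ = T·r/J = 1000 × 0.0249 / 1.513×10^-6 = 1.646×10^7 Pa.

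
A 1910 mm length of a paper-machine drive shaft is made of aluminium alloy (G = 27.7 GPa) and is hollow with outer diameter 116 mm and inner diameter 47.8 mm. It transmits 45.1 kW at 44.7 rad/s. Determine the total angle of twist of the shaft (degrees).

ω = 44.7 rad/s, so T = P/ω = 45.1×10³ / 44.70 = 1009 N·m.
J = π(d_o⁴ − d_i⁴)/32 = π(0.116⁴ − 0.0478⁴)/32 = 1.726×10^-5 m⁴.
θ = T·L/(G·J) = 1009 × 1.91 / (27.7×10⁹ × 1.726×10^-5) = 4.030×10^-3 rad.

0.231°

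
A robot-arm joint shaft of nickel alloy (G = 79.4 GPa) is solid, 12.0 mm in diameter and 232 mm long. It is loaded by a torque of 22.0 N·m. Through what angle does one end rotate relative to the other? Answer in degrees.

J = πd⁴/32 = π(0.0120)⁴/32 = 2.036×10^-9 m⁴.
θ = T·L/(G·J) = 22.00 × 0.232 / (79.4×10⁹ × 2.036×10^-9) = 0.03158 rad.

1.81°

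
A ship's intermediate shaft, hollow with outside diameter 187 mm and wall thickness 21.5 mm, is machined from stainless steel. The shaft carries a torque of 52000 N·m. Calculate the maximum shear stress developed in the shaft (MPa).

62.5 MPa

J = π(d_o⁴ − d_i⁴)/32 = π(0.187⁴ − 0.144⁴)/32 = 7.784×10^-5 m⁴.
τ_max = T·r/J = 52000 × 0.0935 / 7.784×10^-5 = 6.246×10^7 Pa.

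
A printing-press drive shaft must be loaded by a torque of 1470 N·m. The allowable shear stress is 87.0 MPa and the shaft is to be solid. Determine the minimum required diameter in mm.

44.1 mm

For a solid shaft τ_max = 16T/(πd³), so d = (16T/(π τ_allow))^(1/3) = (16·1470/(π·8.70×10^7))^(1/3) = 0.04415 m.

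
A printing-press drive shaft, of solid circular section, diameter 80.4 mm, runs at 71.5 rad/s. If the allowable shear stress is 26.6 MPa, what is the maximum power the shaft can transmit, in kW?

J = πd⁴/32 = π(0.0804)⁴/32 = 4.102×10^-6 m⁴.
T_max = τ_allow·J/r = 2.66×10^7 × 4.102×10^-6 / 0.0402 = 2714 N·m.
ω = 71.5 rad/s, so P_max = T_max·ω = 1.941×10^5 W.

194 kW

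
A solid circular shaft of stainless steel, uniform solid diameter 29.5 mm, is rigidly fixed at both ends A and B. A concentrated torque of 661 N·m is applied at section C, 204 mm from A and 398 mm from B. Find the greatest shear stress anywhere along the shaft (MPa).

86.7 MPa

With uniform GJ and both ends fixed, compatibility θ_AC = θ_CB gives T_A·a = T_B·b, together with T_A + T_B = T₀.
T_A = T₀·b/(a+b) = 661.0·398/602.0 = 437.0 N·m; T_B = 224.0 N·m.
τ in each portion: τ_AC = 8.67×10^7 Pa, τ_CB = 4.44×10^7 Pa; maximum is in AC.
τ_max = T_AC·r/J = 437.0·0.0147/7.44×10^-8 = 8.669×10^7 Pa.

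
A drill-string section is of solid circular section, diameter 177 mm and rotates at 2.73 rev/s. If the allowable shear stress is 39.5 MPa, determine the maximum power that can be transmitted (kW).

738 kW

J = πd⁴/32 = π(0.177)⁴/32 = 9.636×10^-5 m⁴.
T_max = τ_allow·J/r = 3.95×10^7 × 9.636×10^-5 / 0.0885 = 43010 N·m.
ω = 2π·2.73 = 17.15 rad/s, so P_max = T_max·ω = 7.377×10^5 W.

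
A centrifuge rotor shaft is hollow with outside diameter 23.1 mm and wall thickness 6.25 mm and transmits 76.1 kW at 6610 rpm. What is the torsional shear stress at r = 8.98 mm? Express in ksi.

ω = 2π·6610/60 = 692.2 rad/s, so T = P/ω = 76.1×10³ / 692.2 = 109.9 N·m.
J = π(d_o⁴ − d_i⁴)/32 = π(0.0231⁴ − 0.0106⁴)/32 = 2.671×10^-8 m⁴.
Shear stress varies linearly with radius: τ = T·r/J = 109.9 × 0.00898 / 2.671×10^-8 = 3.696×10^7 Pa.

5.36 ksi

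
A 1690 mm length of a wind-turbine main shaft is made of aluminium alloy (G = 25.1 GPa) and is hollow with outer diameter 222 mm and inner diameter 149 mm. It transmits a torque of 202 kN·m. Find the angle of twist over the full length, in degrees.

4.10°

J = π(d_o⁴ − d_i⁴)/32 = π(0.222⁴ − 0.149⁴)/32 = 1.901×10^-4 m⁴.
θ = T·L/(G·J) = 202000 × 1.69 / (25.1×10⁹ × 1.901×10^-4) = 0.07156 rad.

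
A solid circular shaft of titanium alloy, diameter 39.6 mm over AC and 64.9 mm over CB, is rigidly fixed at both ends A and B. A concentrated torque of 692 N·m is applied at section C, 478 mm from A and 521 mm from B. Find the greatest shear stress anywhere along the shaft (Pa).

1.12e7 Pa

Compatibility: T_A·a/J_AC = T_B·b/J_CB with T_A + T_B = T₀.
J_AC = 2.41×10^-7 m⁴, J_CB = 1.74×10^-6 m⁴, so T_A = T₀·(J_AC/a)/((J_AC/a)+(J_CB/b)) = 90.83 N·m, T_B = 601.2 N·m.
τ in each portion: τ_AC = 7.45×10^6 Pa, τ_CB = 1.12×10^7 Pa; maximum is in CB.
τ_max = T_CB·r/J = 601.2·0.0324/1.74×10^-6 = 1.120×10^7 Pa.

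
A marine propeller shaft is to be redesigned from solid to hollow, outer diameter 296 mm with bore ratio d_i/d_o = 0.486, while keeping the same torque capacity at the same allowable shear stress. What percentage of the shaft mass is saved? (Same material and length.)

20.6 %

Equal τ_max and T ⇒ the solid shaft needs d_s³ = d_o³(1−k⁴), so d_s = 296·(1−0.486⁴)^(1/3) = 290.4 mm.
Area ratio A_h/A_s = d_o²(1−k²)/d_s² = (1−k²)/(1−k⁴)^(2/3) = 0.7936.
Mass saving = 1 − 0.7936 = 20.6 %.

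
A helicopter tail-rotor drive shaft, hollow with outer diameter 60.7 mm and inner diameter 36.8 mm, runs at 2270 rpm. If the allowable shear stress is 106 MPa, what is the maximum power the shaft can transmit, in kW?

957 kW

J = π(d_o⁴ − d_i⁴)/32 = π(0.0607⁴ − 0.0368⁴)/32 = 1.153×10^-6 m⁴.
T_max = τ_allow·J/r = 1.06×10^8 × 1.153×10^-6 / 0.0304 = 4026 N·m.
ω = 2π·2270/60 = 237.7 rad/s, so P_max = T_max·ω = 9.570×10^5 W.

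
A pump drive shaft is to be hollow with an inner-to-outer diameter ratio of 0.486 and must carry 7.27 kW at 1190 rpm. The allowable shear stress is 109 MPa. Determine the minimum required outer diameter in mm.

ω = 2π·1190/60 = 124.6 rad/s, so T = P/ω = 7.27×10³ / 124.6 = 58.34 N·m.
For a hollow shaft with d_i/d_o = 0.486: τ_max = 16T/(π d_o³ (1−k⁴)), so d_o = [16T/(π τ_allow (1−k⁴))]^(1/3) = [16·58.34/(π·1.09×10^8·0.9442)]^(1/3) = 0.01424 m.

14.2 mm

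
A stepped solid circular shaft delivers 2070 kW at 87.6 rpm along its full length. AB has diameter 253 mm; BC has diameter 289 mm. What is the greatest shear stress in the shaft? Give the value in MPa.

71.0 MPa

ω = 2π·87.6/60 = 9.173 rad/s, so T = P/ω = 2070×10³ / 9.173 = 225700 N·m.
Under the same torque, τ_max = 16T/(πd³) is largest where d is smallest — segment AB (d = 253 mm).
τ_max = 16·225700/(π·(0.253)³) = 7.097×10^7 Pa.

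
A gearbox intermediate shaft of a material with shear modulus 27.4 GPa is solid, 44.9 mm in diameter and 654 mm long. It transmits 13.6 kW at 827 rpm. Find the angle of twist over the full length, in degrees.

0.538°

ω = 2π·827/60 = 86.60 rad/s, so T = P/ω = 13.6×10³ / 86.60 = 157.0 N·m.
J = πd⁴/32 = π(0.0449)⁴/32 = 3.990×10^-7 m⁴.
θ = T·L/(G·J) = 157.0 × 0.654 / (27.4×10⁹ × 3.990×10^-7) = 9.394×10^-3 rad.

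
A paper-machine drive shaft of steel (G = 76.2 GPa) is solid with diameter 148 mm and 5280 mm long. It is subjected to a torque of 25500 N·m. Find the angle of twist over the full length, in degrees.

J = πd⁴/32 = π(0.148)⁴/32 = 4.710×10^-5 m⁴.
θ = T·L/(G·J) = 25500 × 5.28 / (76.2×10⁹ × 4.710×10^-5) = 0.03751 rad.

2.15°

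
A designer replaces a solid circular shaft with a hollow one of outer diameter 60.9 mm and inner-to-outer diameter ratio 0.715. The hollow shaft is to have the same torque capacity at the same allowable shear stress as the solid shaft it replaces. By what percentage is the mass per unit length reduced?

Equal τ_max and T ⇒ the solid shaft needs d_s³ = d_o³(1−k⁴), so d_s = 60.9·(1−0.715⁴)^(1/3) = 55.05 mm.
Area ratio A_h/A_s = d_o²(1−k²)/d_s² = (1−k²)/(1−k⁴)^(2/3) = 0.5982.
Mass saving = 1 − 0.5982 = 40.2 %.

40.2 %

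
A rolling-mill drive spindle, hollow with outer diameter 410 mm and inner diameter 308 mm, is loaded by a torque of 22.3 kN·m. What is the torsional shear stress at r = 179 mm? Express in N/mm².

2.11 N/mm²

J = π(d_o⁴ − d_i⁴)/32 = π(0.410⁴ − 0.308⁴)/32 = 1.891×10^-3 m⁴.
Shear stress varies linearly with radius: τ = T·r/J = 22300 × 0.179 / 1.891×10^-3 = 2.111×10^6 Pa.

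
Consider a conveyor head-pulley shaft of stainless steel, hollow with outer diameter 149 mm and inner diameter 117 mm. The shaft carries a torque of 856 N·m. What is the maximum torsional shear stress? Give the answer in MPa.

2.13 MPa

J = π(d_o⁴ − d_i⁴)/32 = π(0.149⁴ − 0.117⁴)/32 = 2.999×10^-5 m⁴.
τ_max = T·r/J = 856.0 × 0.0745 / 2.999×10^-5 = 2.126×10^6 Pa.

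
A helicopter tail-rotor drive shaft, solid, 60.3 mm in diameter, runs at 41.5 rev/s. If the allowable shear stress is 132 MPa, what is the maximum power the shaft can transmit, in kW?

J = πd⁴/32 = π(0.0603)⁴/32 = 1.298×10^-6 m⁴.
T_max = τ_allow·J/r = 1.32×10^8 × 1.298×10^-6 / 0.0301 = 5683 N·m.
ω = 2π·41.5 = 260.8 rad/s, so P_max = T_max·ω = 1.482×10^6 W.

1480 kW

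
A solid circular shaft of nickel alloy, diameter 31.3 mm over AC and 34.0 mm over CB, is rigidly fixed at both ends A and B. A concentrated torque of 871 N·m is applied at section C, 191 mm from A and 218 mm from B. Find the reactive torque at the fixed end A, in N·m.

Compatibility: T_A·a/J_AC = T_B·b/J_CB with T_A + T_B = T₀.
J_AC = 9.42×10^-8 m⁴, J_CB = 1.31×10^-7 m⁴, so T_A = T₀·(J_AC/a)/((J_AC/a)+(J_CB/b)) = 392.4 N·m, T_B = 478.6 N·m.

392 N·m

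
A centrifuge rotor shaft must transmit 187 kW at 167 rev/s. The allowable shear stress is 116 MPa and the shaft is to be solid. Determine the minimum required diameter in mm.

ω = 2π·167 = 1049 rad/s, so T = P/ω = 187×10³ / 1049 = 178.2 N·m.
For a solid shaft τ_max = 16T/(πd³), so d = (16T/(π τ_allow))^(1/3) = (16·178.2/(π·1.16×10^8))^(1/3) = 0.01985 m.

19.9 mm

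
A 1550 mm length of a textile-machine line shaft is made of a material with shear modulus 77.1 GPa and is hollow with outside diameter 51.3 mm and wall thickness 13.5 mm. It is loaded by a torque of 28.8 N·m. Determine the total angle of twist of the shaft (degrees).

J = π(d_o⁴ − d_i⁴)/32 = π(0.0513⁴ − 0.0243⁴)/32 = 6.457×10^-7 m⁴.
θ = T·L/(G·J) = 28.80 × 1.55 / (77.1×10⁹ × 6.457×10^-7) = 8.967×10^-4 rad.

0.0514°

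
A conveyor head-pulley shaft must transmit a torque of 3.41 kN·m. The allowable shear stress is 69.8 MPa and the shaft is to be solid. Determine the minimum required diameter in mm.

For a solid shaft τ_max = 16T/(πd³), so d = (16T/(π τ_allow))^(1/3) = (16·3410/(π·6.98×10^7))^(1/3) = 0.06290 m.

62.9 mm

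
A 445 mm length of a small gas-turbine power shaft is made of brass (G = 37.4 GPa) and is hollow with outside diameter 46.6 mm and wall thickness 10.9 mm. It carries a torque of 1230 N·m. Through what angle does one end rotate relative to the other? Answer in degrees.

J = π(d_o⁴ − d_i⁴)/32 = π(0.0466⁴ − 0.0248⁴)/32 = 4.258×10^-7 m⁴.
θ = T·L/(G·J) = 1230 × 0.445 / (37.4×10⁹ × 4.258×10^-7) = 0.03437 rad.

1.97°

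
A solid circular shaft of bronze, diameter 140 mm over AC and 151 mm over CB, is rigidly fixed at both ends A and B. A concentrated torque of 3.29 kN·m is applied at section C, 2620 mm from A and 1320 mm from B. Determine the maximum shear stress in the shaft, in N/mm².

Compatibility: T_A·a/J_AC = T_B·b/J_CB with T_A + T_B = T₀.
J_AC = 3.77×10^-5 m⁴, J_CB = 5.10×10^-5 m⁴, so T_A = T₀·(J_AC/a)/((J_AC/a)+(J_CB/b)) = 892.5 N·m, T_B = 2397 N·m.
τ in each portion: τ_AC = 1.66×10^6 Pa, τ_CB = 3.55×10^6 Pa; maximum is in CB.
τ_max = T_CB·r/J = 2397·0.0755/5.10×10^-5 = 3.546×10^6 Pa.

3.55 N/mm²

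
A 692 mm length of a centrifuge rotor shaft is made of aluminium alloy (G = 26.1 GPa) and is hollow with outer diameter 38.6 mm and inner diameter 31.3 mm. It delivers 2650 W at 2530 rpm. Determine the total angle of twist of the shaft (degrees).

0.123°

ω = 2π·2530/60 = 264.9 rad/s, so T = P/ω = 2650 / 264.9 = 10.00 N·m.
J = π(d_o⁴ − d_i⁴)/32 = π(0.0386⁴ − 0.0313⁴)/32 = 1.237×10^-7 m⁴.
θ = T·L/(G·J) = 10.00 × 0.692 / (26.1×10⁹ × 1.237×10^-7) = 2.144×10^-3 rad.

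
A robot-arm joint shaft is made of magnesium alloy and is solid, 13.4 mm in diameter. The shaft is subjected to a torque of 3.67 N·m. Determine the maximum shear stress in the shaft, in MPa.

J = πd⁴/32 = π(0.0134)⁴/32 = 3.165×10^-9 m⁴.
τ_max = T·r/J = 3.670 × 0.00670 / 3.165×10^-9 = 7.768×10^6 Pa.

7.77 MPa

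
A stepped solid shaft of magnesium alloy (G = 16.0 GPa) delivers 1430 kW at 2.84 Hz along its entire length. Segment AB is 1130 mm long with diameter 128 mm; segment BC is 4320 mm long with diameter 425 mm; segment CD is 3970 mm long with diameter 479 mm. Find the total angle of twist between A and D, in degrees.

12.9°

ω = 2π·2.84 = 17.84 rad/s, so T = P/ω = 1430×10³ / 17.84 = 80140 N·m.
J_AB = π(0.128)⁴/32 = 2.64×10^-5 m⁴; J_BC = π(0.425)⁴/32 = 3.20×10^-3 m⁴; J_CD = π(0.479)⁴/32 = 5.17×10^-3 m⁴.
θ = (T/G)·Σ L_i/J_i = (80140/16.0×10⁹)·(1.13/2.64×10^-5 + 4.32/3.20×10^-3 + 3.97/5.17×10^-3) = 0.2254 rad.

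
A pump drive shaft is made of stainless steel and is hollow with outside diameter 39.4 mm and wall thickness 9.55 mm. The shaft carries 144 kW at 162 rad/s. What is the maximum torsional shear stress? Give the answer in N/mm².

79.6 N/mm²

ω = 162 rad/s, so T = P/ω = 144×10³ / 162.0 = 888.9 N·m.
J = π(d_o⁴ − d_i⁴)/32 = π(0.0394⁴ − 0.0203⁴)/32 = 2.199×10^-7 m⁴.
τ_max = T·r/J = 888.9 × 0.0197 / 2.199×10^-7 = 7.963×10^7 Pa.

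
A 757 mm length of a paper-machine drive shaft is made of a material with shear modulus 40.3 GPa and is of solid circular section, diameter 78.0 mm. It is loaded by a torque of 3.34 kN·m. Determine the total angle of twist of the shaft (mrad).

J = πd⁴/32 = π(0.0780)⁴/32 = 3.634×10^-6 m⁴.
θ = T·L/(G·J) = 3340 × 0.757 / (40.3×10⁹ × 3.634×10^-6) = 0.01726 rad.

17.3 mrad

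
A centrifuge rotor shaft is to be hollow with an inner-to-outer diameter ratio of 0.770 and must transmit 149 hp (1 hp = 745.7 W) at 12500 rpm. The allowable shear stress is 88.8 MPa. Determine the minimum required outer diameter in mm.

ω = 2π·12500/60 = 1309 rad/s, so T = P/ω = 149×745.7 / 1309 = 84.88 N·m.
For a hollow shaft with d_i/d_o = 0.770: τ_max = 16T/(π d_o³ (1−k⁴)), so d_o = [16T/(π τ_allow (1−k⁴))]^(1/3) = [16·84.88/(π·8.88×10^7·0.6485)]^(1/3) = 0.01958 m.

19.6 mm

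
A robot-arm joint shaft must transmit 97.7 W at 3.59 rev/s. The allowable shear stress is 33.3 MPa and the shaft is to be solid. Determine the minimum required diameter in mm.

8.72 mm

ω = 2π·3.59 = 22.56 rad/s, so T = P/ω = 97.7 / 22.56 = 4.331 N·m.
For a solid shaft τ_max = 16T/(πd³), so d = (16T/(π τ_allow))^(1/3) = (16·4.331/(π·3.33×10^7))^(1/3) = 0.008717 m.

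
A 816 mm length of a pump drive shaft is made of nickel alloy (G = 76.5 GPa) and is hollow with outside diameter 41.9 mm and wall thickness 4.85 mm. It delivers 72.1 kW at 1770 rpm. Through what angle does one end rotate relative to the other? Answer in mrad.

ω = 2π·1770/60 = 185.4 rad/s, so T = P/ω = 72.1×10³ / 185.4 = 389.0 N·m.
J = π(d_o⁴ − d_i⁴)/32 = π(0.0419⁴ − 0.0322⁴)/32 = 1.970×10^-7 m⁴.
θ = T·L/(G·J) = 389.0 × 0.816 / (76.5×10⁹ × 1.970×10^-7) = 0.02106 rad.

21.1 mrad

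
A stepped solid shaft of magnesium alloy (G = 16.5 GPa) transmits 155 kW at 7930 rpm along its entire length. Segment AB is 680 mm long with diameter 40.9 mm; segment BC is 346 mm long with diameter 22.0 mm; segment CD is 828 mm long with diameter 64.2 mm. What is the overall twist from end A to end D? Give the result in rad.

ω = 2π·7930/60 = 830.4 rad/s, so T = P/ω = 155×10³ / 830.4 = 186.7 N·m.
J_AB = π(0.0409)⁴/32 = 2.75×10^-7 m⁴; J_BC = π(0.0220)⁴/32 = 2.30×10^-8 m⁴; J_CD = π(0.0642)⁴/32 = 1.67×10^-6 m⁴.
θ = (T/G)·Σ L_i/J_i = (186.7/16.5×10⁹)·(0.680/2.75×10^-7 + 0.346/2.30×10^-8 + 0.828/1.67×10^-6) = 0.2038 rad.

0.204 rad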